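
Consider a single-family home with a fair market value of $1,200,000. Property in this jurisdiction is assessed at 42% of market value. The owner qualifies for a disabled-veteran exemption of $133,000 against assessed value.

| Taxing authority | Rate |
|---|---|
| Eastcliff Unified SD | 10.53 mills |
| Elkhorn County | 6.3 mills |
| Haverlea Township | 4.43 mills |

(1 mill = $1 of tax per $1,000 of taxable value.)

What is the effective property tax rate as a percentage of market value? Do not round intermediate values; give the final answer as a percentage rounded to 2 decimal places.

Assessed value = $1,200,000 × 0.42 = $504,000
Taxable value = $504,000 − $133,000 = $371,000
Eastcliff Unified SD: $371,000 × 0.01053 = $3,906.63
Elkhorn County: $371,000 × 0.0063 = $2,337.3
Haverlea Township: $371,000 × 0.00443 = $1,643.53
Total tax = $7,887.46
Effective rate = $7,887.46 ÷ $1,200,000 = 0.66% of market value

0.66%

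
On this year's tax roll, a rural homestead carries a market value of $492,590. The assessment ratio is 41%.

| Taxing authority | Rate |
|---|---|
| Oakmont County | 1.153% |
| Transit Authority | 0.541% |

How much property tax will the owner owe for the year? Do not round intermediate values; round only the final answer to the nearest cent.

$3,421.23

Assessed value = $492,590 × 0.41 = $201,961.9
Oakmont County: $201,961.9 × 0.01153 = $2,328.620707
Transit Authority: $201,961.9 × 0.00541 = $1,092.613879
Total = $2,328.620707 + $1,092.613879 = $3,421.234586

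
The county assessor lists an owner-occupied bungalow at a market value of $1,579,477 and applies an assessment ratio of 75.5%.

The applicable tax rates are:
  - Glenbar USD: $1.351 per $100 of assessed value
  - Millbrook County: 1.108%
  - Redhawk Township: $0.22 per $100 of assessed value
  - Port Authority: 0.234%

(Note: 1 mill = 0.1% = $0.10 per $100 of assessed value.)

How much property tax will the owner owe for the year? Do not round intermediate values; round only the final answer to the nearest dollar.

Assessed value = $1,579,477 × 0.755 = $1,192,505.135
Glenbar USD: $1,192,505.135 × 0.01351 = $16,110.74437385
Millbrook County: $1,192,505.135 × 0.01108 = $13,212.9568958
Redhawk Township: $1,192,505.135 × 0.0022 = $2,623.511297
Port Authority: $1,192,505.135 × 0.00234 = $2,790.4620159
Total = $34,737.67458255

$34,738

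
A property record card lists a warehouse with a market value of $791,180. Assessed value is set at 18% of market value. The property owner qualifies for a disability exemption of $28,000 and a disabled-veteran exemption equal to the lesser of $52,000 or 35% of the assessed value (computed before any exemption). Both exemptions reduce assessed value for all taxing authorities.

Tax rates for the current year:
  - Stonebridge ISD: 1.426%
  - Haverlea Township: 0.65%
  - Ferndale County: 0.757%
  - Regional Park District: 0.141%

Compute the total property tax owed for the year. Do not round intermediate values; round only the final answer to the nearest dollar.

$1,920

Assessed value = $791,180 × 0.18 = $142,412.4
Disabled-veteran exemption = min($52,000, 35% × $142,412.4) = min($52,000, $49,844.34) = $49,844.34 (percentage binds)
Taxable value = $142,412.4 − $28,000 − $49,844.34 = $64,568.06
Stonebridge ISD: $64,568.06 × 0.01426 = $920.7405356
Haverlea Township: $64,568.06 × 0.0065 = $419.69239
Ferndale County: $64,568.06 × 0.00757 = $488.7802142
Regional Park District: $64,568.06 × 0.00141 = $91.0409646
Total = $1,920.2541044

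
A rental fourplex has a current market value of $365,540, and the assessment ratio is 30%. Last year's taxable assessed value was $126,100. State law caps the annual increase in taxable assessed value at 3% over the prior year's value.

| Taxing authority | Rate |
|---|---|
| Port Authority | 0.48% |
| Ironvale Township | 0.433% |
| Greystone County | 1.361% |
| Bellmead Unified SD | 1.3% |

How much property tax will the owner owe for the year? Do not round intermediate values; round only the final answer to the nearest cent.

Uncapped assessed value = $365,540 × 0.3 = $109,662
Cap limit = $126,100 × 1.03 = $129,883
Taxable assessed value = min($109,662, $129,883) = $109,662 (cap does not bind)
Port Authority: $109,662 × 0.0048 = $526.3776
Ironvale Township: $109,662 × 0.00433 = $474.83646
Greystone County: $109,662 × 0.01361 = $1,492.49982
Bellmead Unified SD: $109,662 × 0.013 = $1,425.606
Total = $3,919.31988

$3,919.32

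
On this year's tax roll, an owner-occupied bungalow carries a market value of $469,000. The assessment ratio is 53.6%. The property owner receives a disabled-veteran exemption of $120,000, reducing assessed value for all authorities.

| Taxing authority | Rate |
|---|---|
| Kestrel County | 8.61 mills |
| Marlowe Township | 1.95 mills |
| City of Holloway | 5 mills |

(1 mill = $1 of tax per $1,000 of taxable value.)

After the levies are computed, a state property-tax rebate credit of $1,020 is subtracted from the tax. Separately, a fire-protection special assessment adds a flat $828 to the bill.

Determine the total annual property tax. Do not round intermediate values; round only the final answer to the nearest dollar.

$1,852

Assessed value = $469,000 × 0.536 = $251,384
Taxable value = $251,384 − $120,000 = $131,384
Kestrel County: $131,384 × 0.00861 = $1,131.21624
Marlowe Township: $131,384 × 0.00195 = $256.1988
City of Holloway: $131,384 × 0.005 = $656.92
Levies subtotal = $2,044.33504
After credit = $2,044.33504 − $1,020 = $1,024.33504
Total = $1,024.33504 + $828 = $1,852.33504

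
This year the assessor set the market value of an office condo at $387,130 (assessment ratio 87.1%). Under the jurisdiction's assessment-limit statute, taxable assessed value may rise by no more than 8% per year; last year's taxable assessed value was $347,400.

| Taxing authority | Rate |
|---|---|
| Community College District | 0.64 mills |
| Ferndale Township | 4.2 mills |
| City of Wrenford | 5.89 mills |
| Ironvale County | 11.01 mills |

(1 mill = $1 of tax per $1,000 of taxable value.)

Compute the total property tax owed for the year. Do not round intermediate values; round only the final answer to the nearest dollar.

Uncapped assessed value = $387,130 × 0.871 = $337,190.23
Cap limit = $347,400 × 1.08 = $375,192
Taxable assessed value = min($337,190.23, $375,192) = $337,190.23 (cap does not bind)
Community College District: $337,190.23 × 0.00064 = $215.8017472
Ferndale Township: $337,190.23 × 0.0042 = $1,416.198966
City of Wrenford: $337,190.23 × 0.00589 = $1,986.0504547
Ironvale County: $337,190.23 × 0.01101 = $3,712.4644323
Total = $7,330.5156002

$7,331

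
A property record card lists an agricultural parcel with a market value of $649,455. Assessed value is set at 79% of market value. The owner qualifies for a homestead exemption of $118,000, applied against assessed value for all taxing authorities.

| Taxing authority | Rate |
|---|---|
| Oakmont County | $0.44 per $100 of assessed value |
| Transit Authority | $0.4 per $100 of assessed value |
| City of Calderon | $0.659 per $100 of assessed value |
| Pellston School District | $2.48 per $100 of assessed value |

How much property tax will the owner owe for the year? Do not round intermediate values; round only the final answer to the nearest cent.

$15,719.81

Assessed value = $649,455 × 0.79 = $513,069.45
Taxable value = $513,069.45 − $118,000 = $395,069.45
Oakmont County: $395,069.45 × 0.0044 = $1,738.30558
Transit Authority: $395,069.45 × 0.004 = $1,580.2778
City of Calderon: $395,069.45 × 0.00659 = $2,603.5076755
Pellston School District: $395,069.45 × 0.0248 = $9,797.72236
Total = $1,738.30558 + $1,580.2778 + $2,603.5076755 + $9,797.72236 = $15,719.8134155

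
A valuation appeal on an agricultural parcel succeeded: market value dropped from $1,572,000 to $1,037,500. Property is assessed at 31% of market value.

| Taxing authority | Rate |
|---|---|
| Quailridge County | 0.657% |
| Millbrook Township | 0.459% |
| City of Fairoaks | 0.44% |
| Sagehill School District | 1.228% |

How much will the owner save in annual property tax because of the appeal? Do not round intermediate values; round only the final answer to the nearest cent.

$4,612.95

Old assessed value = $1,572,000 × 0.31 = $487,320
New assessed value = $1,037,500 × 0.31 = $321,625
Combined rate = 0.00657 + 0.00459 + 0.0044 + 0.01228 = 0.02784
Old tax = $487,320 × 0.02784 = $13,566.9888
New tax = $321,625 × 0.02784 = $8,954.04
Reduction = $13,566.9888 − $8,954.04 = $4,612.9488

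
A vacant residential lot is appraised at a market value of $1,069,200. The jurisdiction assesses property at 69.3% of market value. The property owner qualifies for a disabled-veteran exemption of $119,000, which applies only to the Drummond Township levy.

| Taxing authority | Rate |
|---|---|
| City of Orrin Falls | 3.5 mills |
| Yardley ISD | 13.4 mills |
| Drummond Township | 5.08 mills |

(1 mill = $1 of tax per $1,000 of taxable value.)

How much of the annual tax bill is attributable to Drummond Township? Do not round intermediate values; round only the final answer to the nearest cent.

$3,159.53

Assessed value = $1,069,200 × 0.693 = $740,955.6
Drummond Township taxable value = $740,955.6 − $119,000 = $621,955.6
Drummond Township levy = $621,955.6 × 0.00508 = $3,159.534448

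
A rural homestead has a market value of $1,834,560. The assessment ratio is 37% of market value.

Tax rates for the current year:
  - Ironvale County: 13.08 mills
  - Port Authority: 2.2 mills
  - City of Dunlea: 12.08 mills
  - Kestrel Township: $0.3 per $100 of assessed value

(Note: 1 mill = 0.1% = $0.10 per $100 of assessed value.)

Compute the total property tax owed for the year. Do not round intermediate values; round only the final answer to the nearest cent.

$20,607.98

Assessed value = $1,834,560 × 0.37 = $678,787.2
Ironvale County: $678,787.2 × 0.01308 = $8,878.536576
Port Authority: $678,787.2 × 0.0022 = $1,493.33184
City of Dunlea: $678,787.2 × 0.01208 = $8,199.749376
Kestrel Township: $678,787.2 × 0.003 = $2,036.3616
Total = $20,607.979392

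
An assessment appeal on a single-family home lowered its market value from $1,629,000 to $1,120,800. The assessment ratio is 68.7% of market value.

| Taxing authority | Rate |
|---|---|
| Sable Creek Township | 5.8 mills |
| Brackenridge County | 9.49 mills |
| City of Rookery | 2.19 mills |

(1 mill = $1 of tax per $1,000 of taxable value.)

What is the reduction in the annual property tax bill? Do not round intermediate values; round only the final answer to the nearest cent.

Old assessed value = $1,629,000 × 0.687 = $1,119,123
New assessed value = $1,120,800 × 0.687 = $769,989.6
Combined rate = 0.0058 + 0.00949 + 0.00219 = 0.01748
Old tax = $1,119,123 × 0.01748 = $19,562.27004
New tax = $769,989.6 × 0.01748 = $13,459.418208
Reduction = $19,562.27004 − $13,459.418208 = $6,102.851832

$6,102.85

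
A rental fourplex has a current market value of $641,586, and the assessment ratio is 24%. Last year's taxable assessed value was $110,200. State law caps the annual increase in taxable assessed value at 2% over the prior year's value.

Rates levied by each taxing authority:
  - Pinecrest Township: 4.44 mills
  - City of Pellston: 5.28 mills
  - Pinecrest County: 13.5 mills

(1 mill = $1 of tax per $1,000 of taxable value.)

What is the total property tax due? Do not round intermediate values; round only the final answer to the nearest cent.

$2,610.02

Uncapped assessed value = $641,586 × 0.24 = $153,980.64
Cap limit = $110,200 × 1.02 = $112,404
Taxable assessed value = min($153,980.64, $112,404) = $112,404 (cap binds)
Pinecrest Township: $112,404 × 0.00444 = $499.07376
City of Pellston: $112,404 × 0.00528 = $593.49312
Pinecrest County: $112,404 × 0.0135 = $1,517.454
Total = $2,610.02088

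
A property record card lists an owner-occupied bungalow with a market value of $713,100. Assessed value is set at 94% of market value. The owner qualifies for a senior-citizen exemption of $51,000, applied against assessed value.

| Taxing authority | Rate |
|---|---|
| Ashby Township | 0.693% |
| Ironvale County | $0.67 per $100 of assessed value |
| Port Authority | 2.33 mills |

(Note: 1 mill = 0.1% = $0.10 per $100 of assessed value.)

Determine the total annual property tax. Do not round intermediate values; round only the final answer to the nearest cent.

Assessed value = $713,100 × 0.94 = $670,314
Taxable value = $670,314 − $51,000 = $619,314
Ashby Township: $619,314 × 0.00693 = $4,291.84602
Ironvale County: $619,314 × 0.0067 = $4,149.4038
Port Authority: $619,314 × 0.00233 = $1,443.00162
Total = $9,884.25144

$9,884.25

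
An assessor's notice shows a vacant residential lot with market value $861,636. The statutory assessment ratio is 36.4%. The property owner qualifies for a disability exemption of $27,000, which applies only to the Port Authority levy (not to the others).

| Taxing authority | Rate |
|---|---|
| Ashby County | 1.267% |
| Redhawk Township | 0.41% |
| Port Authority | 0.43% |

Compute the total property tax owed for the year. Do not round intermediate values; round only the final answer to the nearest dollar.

Assessed value = $861,636 × 0.364 = $313,635.504
Ashby County: $313,635.504 × 0.01267 = $3,973.76183568
Redhawk Township: $313,635.504 × 0.0041 = $1,285.9055664
Port Authority: ($313,635.504 − $27,000) × 0.0043 = $286,635.504 × 0.0043 = $1,232.5326672
Total = $6,492.20006928

$6,492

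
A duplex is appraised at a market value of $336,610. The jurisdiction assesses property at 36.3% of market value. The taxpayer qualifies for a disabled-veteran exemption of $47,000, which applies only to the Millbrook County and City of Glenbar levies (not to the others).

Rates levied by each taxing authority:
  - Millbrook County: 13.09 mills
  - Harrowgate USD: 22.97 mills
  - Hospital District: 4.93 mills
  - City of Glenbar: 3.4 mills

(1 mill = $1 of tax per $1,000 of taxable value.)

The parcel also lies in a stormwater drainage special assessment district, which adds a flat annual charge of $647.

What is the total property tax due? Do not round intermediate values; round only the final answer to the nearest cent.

Assessed value = $336,610 × 0.363 = $122,189.43
Millbrook County: ($122,189.43 − $47,000) × 0.01309 = $75,189.43 × 0.01309 = $984.2296387
Harrowgate USD: $122,189.43 × 0.02297 = $2,806.6912071
Hospital District: $122,189.43 × 0.00493 = $602.3938899
City of Glenbar: ($122,189.43 − $47,000) × 0.0034 = $75,189.43 × 0.0034 = $255.644062
Levies subtotal = $4,648.9587977
Total = $4,648.9587977 + $647 = $5,295.9587977

$5,295.96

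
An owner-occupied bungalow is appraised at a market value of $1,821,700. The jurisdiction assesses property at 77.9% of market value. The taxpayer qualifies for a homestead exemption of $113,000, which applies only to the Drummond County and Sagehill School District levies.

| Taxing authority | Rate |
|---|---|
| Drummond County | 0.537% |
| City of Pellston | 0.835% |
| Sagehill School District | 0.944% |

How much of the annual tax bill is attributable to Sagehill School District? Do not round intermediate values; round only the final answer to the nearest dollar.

Assessed value = $1,821,700 × 0.779 = $1,419,104.3
Sagehill School District taxable value = $1,419,104.3 − $113,000 = $1,306,104.3
Sagehill School District levy = $1,306,104.3 × 0.00944 = $12,329.624592

$12,330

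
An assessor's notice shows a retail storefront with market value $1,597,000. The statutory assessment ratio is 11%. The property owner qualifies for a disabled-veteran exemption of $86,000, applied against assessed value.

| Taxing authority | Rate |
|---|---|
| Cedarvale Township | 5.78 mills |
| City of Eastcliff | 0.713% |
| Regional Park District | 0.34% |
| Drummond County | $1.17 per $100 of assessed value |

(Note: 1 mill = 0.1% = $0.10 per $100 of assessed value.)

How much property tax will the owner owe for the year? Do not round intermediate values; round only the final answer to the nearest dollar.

$2,512

Assessed value = $1,597,000 × 0.11 = $175,670
Taxable value = $175,670 − $86,000 = $89,670
Cedarvale Township: $89,670 × 0.00578 = $518.2926
City of Eastcliff: $89,670 × 0.00713 = $639.3471
Regional Park District: $89,670 × 0.0034 = $304.878
Drummond County: $89,670 × 0.0117 = $1,049.139
Total = $2,511.6567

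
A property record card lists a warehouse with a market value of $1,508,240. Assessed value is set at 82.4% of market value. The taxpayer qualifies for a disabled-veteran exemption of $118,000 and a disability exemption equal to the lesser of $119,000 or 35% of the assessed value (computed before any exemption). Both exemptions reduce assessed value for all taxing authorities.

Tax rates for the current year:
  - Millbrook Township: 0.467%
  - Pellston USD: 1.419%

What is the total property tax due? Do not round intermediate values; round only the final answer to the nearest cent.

$18,969.19

Assessed value = $1,508,240 × 0.824 = $1,242,789.76
Disability exemption = min($119,000, 35% × $1,242,789.76) = min($119,000, $434,976.416) = $119,000 (dollar cap binds)
Taxable value = $1,242,789.76 − $118,000 − $119,000 = $1,005,789.76
Millbrook Township: $1,005,789.76 × 0.00467 = $4,697.0381792
Pellston USD: $1,005,789.76 × 0.01419 = $14,272.1566944
Total = $18,969.1948736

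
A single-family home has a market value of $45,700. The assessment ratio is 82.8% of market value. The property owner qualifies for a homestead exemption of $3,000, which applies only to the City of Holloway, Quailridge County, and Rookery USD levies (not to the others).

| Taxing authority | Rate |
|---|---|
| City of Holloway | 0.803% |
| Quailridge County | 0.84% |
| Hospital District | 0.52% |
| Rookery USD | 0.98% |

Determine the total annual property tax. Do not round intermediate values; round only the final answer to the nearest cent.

$1,110.61

Assessed value = $45,700 × 0.828 = $37,839.6
City of Holloway: ($37,839.6 − $3,000) × 0.00803 = $34,839.6 × 0.00803 = $279.761988
Quailridge County: ($37,839.6 − $3,000) × 0.0084 = $34,839.6 × 0.0084 = $292.65264
Hospital District: $37,839.6 × 0.0052 = $196.76592
Rookery USD: ($37,839.6 − $3,000) × 0.0098 = $34,839.6 × 0.0098 = $341.42808
Total = $1,110.608628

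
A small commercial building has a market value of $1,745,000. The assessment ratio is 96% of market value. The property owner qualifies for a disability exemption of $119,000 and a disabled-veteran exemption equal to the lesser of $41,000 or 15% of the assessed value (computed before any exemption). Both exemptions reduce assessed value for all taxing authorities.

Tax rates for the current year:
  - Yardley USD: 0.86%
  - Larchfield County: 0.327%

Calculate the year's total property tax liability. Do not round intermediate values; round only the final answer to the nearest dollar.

$17,985

Assessed value = $1,745,000 × 0.96 = $1,675,200
Disabled-veteran exemption = min($41,000, 15% × $1,675,200) = min($41,000, $251,280) = $41,000 (dollar cap binds)
Taxable value = $1,675,200 − $119,000 − $41,000 = $1,515,200
Yardley USD: $1,515,200 × 0.0086 = $13,030.72
Larchfield County: $1,515,200 × 0.00327 = $4,954.704
Total = $17,985.424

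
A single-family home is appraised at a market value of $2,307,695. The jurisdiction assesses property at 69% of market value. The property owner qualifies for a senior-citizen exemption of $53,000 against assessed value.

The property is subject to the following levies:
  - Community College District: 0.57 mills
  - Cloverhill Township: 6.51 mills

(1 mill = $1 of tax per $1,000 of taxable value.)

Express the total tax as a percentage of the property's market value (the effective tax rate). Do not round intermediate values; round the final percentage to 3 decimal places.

Assessed value = $2,307,695 × 0.69 = $1,592,309.55
Taxable value = $1,592,309.55 − $53,000 = $1,539,309.55
Community College District: $1,539,309.55 × 0.00057 = $877.4064435
Cloverhill Township: $1,539,309.55 × 0.00651 = $10,020.9051705
Total tax = $10,898.311614
Effective rate = $10,898.311614 ÷ $2,307,695 = 0.472% of market value

0.472%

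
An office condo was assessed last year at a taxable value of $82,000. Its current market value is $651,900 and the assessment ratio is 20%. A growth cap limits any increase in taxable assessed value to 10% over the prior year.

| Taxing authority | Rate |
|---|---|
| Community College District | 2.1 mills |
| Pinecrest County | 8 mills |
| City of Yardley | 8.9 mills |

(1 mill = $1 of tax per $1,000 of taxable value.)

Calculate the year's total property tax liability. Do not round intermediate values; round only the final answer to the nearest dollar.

Uncapped assessed value = $651,900 × 0.2 = $130,380
Cap limit = $82,000 × 1.1 = $90,200
Taxable assessed value = min($130,380, $90,200) = $90,200 (cap binds)
Community College District: $90,200 × 0.0021 = $189.42
Pinecrest County: $90,200 × 0.008 = $721.6
City of Yardley: $90,200 × 0.0089 = $802.78
Total = $1,713.8

$1,714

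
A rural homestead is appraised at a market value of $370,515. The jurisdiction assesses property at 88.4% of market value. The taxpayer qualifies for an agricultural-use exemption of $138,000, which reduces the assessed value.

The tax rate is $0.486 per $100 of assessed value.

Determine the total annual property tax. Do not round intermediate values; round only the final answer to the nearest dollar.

$921

Assessed value = $370,515 × 0.884 = $327,535.26
Taxable value = $327,535.26 − $138,000 = $189,535.26
Tax = $189,535.26 × 0.00486 = $921.1413636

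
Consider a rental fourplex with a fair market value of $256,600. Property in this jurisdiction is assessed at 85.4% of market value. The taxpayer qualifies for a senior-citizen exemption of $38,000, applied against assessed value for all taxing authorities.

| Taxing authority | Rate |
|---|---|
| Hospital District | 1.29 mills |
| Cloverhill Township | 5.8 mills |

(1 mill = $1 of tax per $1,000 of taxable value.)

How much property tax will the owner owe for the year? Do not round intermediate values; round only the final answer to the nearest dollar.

$1,284

Assessed value = $256,600 × 0.854 = $219,136.4
Taxable value = $219,136.4 − $38,000 = $181,136.4
Hospital District: $181,136.4 × 0.00129 = $233.665956
Cloverhill Township: $181,136.4 × 0.0058 = $1,050.59112
Total = $233.665956 + $1,050.59112 = $1,284.257076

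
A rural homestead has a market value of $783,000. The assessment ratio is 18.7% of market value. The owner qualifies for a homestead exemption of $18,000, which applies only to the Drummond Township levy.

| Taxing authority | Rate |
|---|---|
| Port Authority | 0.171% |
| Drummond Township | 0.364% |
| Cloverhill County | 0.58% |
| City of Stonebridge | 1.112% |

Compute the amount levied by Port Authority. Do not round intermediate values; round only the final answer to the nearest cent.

Assessed value = $783,000 × 0.187 = $146,421
Port Authority taxable value = $146,421 (exemption does not apply)
Port Authority levy = $146,421 × 0.00171 = $250.37991

$250.38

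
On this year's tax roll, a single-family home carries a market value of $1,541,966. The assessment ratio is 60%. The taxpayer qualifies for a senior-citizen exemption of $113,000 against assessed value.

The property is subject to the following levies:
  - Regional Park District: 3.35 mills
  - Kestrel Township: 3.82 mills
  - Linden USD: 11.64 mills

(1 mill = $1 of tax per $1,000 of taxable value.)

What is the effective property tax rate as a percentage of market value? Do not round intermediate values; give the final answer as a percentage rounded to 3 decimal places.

Assessed value = $1,541,966 × 0.6 = $925,179.6
Taxable value = $925,179.6 − $113,000 = $812,179.6
Regional Park District: $812,179.6 × 0.00335 = $2,720.80166
Kestrel Township: $812,179.6 × 0.00382 = $3,102.526072
Linden USD: $812,179.6 × 0.01164 = $9,453.770544
Total tax = $15,277.098276
Effective rate = $15,277.098276 ÷ $1,541,966 = 0.991% of market value

0.991%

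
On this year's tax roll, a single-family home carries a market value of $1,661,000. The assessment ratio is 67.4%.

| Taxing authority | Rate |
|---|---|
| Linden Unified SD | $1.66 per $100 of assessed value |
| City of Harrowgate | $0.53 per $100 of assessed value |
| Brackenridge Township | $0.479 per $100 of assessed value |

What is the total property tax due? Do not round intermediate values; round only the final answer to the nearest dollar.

$29,880

Assessed value = $1,661,000 × 0.674 = $1,119,514
Linden Unified SD: $1,119,514 × 0.0166 = $18,583.9324
City of Harrowgate: $1,119,514 × 0.0053 = $5,933.4242
Brackenridge Township: $1,119,514 × 0.00479 = $5,362.47206
Total = $18,583.9324 + $5,933.4242 + $5,362.47206 = $29,879.82866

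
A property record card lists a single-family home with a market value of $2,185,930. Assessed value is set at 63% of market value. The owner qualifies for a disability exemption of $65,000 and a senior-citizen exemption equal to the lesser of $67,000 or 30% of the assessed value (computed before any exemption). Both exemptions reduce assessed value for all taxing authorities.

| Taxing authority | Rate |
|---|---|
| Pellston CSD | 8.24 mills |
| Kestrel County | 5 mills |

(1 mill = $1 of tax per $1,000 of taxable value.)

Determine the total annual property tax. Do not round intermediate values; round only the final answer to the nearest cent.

$16,485.60

Assessed value = $2,185,930 × 0.63 = $1,377,135.9
Senior-citizen exemption = min($67,000, 30% × $1,377,135.9) = min($67,000, $413,140.77) = $67,000 (dollar cap binds)
Taxable value = $1,377,135.9 − $65,000 − $67,000 = $1,245,135.9
Pellston CSD: $1,245,135.9 × 0.00824 = $10,259.919816
Kestrel County: $1,245,135.9 × 0.005 = $6,225.6795
Total = $16,485.599316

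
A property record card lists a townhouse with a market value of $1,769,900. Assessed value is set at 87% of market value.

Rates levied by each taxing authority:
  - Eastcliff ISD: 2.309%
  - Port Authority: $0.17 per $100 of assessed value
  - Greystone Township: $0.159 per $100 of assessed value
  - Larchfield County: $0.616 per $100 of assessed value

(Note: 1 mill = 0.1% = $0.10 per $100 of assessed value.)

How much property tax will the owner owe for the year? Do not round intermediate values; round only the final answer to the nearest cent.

$50,105.52

Assessed value = $1,769,900 × 0.87 = $1,539,813
Eastcliff ISD: $1,539,813 × 0.02309 = $35,554.28217
Port Authority: $1,539,813 × 0.0017 = $2,617.6821
Greystone Township: $1,539,813 × 0.00159 = $2,448.30267
Larchfield County: $1,539,813 × 0.00616 = $9,485.24808
Total = $50,105.51502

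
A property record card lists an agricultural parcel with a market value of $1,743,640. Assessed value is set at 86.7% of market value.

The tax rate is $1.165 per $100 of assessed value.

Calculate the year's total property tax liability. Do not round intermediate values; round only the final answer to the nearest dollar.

Assessed value = $1,743,640 × 0.867 = $1,511,735.88
Tax = $1,511,735.88 × 0.01165 = $17,611.723002

$17,612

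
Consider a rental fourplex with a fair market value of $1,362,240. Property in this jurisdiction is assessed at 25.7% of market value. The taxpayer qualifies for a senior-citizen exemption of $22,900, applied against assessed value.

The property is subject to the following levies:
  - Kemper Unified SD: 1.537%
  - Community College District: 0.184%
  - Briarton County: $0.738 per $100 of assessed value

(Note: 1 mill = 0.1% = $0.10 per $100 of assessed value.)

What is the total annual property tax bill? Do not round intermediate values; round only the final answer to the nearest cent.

$8,045.74

Assessed value = $1,362,240 × 0.257 = $350,095.68
Taxable value = $350,095.68 − $22,900 = $327,195.68
Kemper Unified SD: $327,195.68 × 0.01537 = $5,028.9976016
Community College District: $327,195.68 × 0.00184 = $602.0400512
Briarton County: $327,195.68 × 0.00738 = $2,414.7041184
Total = $8,045.7417712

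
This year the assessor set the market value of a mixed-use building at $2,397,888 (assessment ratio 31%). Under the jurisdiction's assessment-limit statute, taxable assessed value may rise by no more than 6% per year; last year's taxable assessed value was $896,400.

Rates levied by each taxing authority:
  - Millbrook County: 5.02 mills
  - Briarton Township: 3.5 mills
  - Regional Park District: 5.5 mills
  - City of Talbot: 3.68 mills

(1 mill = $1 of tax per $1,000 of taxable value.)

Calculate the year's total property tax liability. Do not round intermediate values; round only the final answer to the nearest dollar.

$13,157

Uncapped assessed value = $2,397,888 × 0.31 = $743,345.28
Cap limit = $896,400 × 1.06 = $950,184
Taxable assessed value = min($743,345.28, $950,184) = $743,345.28 (cap does not bind)
Millbrook County: $743,345.28 × 0.00502 = $3,731.5933056
Briarton Township: $743,345.28 × 0.0035 = $2,601.70848
Regional Park District: $743,345.28 × 0.0055 = $4,088.39904
City of Talbot: $743,345.28 × 0.00368 = $2,735.5106304
Total = $13,157.211456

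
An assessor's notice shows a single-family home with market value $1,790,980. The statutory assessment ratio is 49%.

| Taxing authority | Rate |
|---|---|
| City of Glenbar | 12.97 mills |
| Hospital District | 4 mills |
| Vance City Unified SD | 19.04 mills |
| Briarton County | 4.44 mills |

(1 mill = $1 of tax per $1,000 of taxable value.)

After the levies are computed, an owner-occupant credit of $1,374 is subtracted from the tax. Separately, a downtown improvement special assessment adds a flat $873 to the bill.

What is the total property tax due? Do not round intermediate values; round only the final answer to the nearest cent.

$34,997.12

Assessed value = $1,790,980 × 0.49 = $877,580.2
City of Glenbar: $877,580.2 × 0.01297 = $11,382.215194
Hospital District: $877,580.2 × 0.004 = $3,510.3208
Vance City Unified SD: $877,580.2 × 0.01904 = $16,709.127008
Briarton County: $877,580.2 × 0.00444 = $3,896.456088
Levies subtotal = $35,498.11909
After credit = $35,498.11909 − $1,374 = $34,124.11909
Total = $34,124.11909 + $873 = $34,997.11909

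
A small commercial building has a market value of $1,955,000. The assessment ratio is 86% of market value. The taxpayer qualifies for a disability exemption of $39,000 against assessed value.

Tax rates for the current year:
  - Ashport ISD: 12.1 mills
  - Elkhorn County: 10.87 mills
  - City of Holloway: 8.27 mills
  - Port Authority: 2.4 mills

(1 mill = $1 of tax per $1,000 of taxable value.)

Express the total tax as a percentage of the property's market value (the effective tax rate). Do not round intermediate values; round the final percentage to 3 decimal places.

2.826%

Assessed value = $1,955,000 × 0.86 = $1,681,300
Taxable value = $1,681,300 − $39,000 = $1,642,300
Ashport ISD: $1,642,300 × 0.0121 = $19,871.83
Elkhorn County: $1,642,300 × 0.01087 = $17,851.801
City of Holloway: $1,642,300 × 0.00827 = $13,581.821
Port Authority: $1,642,300 × 0.0024 = $3,941.52
Total tax = $55,246.972
Effective rate = $55,246.972 ÷ $1,955,000 = 2.826% of market value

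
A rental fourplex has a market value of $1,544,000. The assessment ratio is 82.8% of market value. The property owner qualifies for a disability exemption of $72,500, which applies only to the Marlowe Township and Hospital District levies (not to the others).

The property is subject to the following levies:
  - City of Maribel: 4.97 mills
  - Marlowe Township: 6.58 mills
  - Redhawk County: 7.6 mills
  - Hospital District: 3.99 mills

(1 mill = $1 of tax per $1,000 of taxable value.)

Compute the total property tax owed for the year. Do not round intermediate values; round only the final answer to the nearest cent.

$28,816.59

Assessed value = $1,544,000 × 0.828 = $1,278,432
City of Maribel: $1,278,432 × 0.00497 = $6,353.80704
Marlowe Township: ($1,278,432 − $72,500) × 0.00658 = $1,205,932 × 0.00658 = $7,935.03256
Redhawk County: $1,278,432 × 0.0076 = $9,716.0832
Hospital District: ($1,278,432 − $72,500) × 0.00399 = $1,205,932 × 0.00399 = $4,811.66868
Total = $28,816.59148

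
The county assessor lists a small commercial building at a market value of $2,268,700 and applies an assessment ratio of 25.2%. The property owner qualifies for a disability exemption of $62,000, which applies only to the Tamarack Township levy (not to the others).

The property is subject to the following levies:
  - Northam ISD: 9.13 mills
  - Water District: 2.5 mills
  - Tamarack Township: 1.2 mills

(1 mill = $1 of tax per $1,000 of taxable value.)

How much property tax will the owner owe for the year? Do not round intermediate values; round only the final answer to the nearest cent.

Assessed value = $2,268,700 × 0.252 = $571,712.4
Northam ISD: $571,712.4 × 0.00913 = $5,219.734212
Water District: $571,712.4 × 0.0025 = $1,429.281
Tamarack Township: ($571,712.4 − $62,000) × 0.0012 = $509,712.4 × 0.0012 = $611.65488
Total = $7,260.670092

$7,260.67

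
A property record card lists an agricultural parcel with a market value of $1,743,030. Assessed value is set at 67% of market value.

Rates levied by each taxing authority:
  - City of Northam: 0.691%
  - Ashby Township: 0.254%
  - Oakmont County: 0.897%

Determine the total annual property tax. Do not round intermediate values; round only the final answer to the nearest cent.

Assessed value = $1,743,030 × 0.67 = $1,167,830.1
City of Northam: $1,167,830.1 × 0.00691 = $8,069.705991
Ashby Township: $1,167,830.1 × 0.00254 = $2,966.288454
Oakmont County: $1,167,830.1 × 0.00897 = $10,475.435997
Total = $8,069.705991 + $2,966.288454 + $10,475.435997 = $21,511.430442

$21,511.43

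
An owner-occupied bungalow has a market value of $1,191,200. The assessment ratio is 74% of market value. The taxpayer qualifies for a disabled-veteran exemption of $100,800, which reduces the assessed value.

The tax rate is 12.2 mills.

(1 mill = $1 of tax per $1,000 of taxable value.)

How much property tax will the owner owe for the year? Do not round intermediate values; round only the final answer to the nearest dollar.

$9,524

Assessed value = $1,191,200 × 0.74 = $881,488
Taxable value = $881,488 − $100,800 = $780,688
Tax = $780,688 × 0.0122 = $9,524.3936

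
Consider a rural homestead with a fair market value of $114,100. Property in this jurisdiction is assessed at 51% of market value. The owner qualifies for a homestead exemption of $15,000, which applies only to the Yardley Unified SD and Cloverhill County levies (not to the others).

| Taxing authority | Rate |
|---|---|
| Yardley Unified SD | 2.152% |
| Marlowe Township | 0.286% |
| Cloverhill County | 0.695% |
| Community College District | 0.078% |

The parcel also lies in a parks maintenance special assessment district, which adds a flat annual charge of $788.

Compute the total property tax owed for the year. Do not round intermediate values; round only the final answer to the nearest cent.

Assessed value = $114,100 × 0.51 = $58,191
Yardley Unified SD: ($58,191 − $15,000) × 0.02152 = $43,191 × 0.02152 = $929.47032
Marlowe Township: $58,191 × 0.00286 = $166.42626
Cloverhill County: ($58,191 − $15,000) × 0.00695 = $43,191 × 0.00695 = $300.17745
Community College District: $58,191 × 0.00078 = $45.38898
Levies subtotal = $1,441.46301
Total = $1,441.46301 + $788 = $2,229.46301

$2,229.46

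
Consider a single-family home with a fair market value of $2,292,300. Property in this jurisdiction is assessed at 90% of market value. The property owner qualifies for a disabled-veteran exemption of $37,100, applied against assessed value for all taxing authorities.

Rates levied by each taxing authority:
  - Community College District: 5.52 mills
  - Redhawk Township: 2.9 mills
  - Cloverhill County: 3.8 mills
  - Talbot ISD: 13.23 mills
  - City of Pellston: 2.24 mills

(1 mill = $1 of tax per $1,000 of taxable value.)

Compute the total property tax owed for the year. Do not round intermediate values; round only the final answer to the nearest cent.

Assessed value = $2,292,300 × 0.9 = $2,063,070
Taxable value = $2,063,070 − $37,100 = $2,025,970
Community College District: $2,025,970 × 0.00552 = $11,183.3544
Redhawk Township: $2,025,970 × 0.0029 = $5,875.313
Cloverhill County: $2,025,970 × 0.0038 = $7,698.686
Talbot ISD: $2,025,970 × 0.01323 = $26,803.5831
City of Pellston: $2,025,970 × 0.00224 = $4,538.1728
Total = $11,183.3544 + $5,875.313 + $7,698.686 + $26,803.5831 + $4,538.1728 = $56,099.1093

$56,099.11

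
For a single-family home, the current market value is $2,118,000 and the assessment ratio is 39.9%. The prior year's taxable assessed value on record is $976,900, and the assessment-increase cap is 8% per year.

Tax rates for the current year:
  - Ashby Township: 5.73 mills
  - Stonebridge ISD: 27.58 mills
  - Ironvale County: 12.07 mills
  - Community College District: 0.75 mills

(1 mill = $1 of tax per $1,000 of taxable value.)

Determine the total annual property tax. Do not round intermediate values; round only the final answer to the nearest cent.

Uncapped assessed value = $2,118,000 × 0.399 = $845,082
Cap limit = $976,900 × 1.08 = $1,055,052
Taxable assessed value = min($845,082, $1,055,052) = $845,082 (cap does not bind)
Ashby Township: $845,082 × 0.00573 = $4,842.31986
Stonebridge ISD: $845,082 × 0.02758 = $23,307.36156
Ironvale County: $845,082 × 0.01207 = $10,200.13974
Community College District: $845,082 × 0.00075 = $633.8115
Total = $38,983.63266

$38,983.63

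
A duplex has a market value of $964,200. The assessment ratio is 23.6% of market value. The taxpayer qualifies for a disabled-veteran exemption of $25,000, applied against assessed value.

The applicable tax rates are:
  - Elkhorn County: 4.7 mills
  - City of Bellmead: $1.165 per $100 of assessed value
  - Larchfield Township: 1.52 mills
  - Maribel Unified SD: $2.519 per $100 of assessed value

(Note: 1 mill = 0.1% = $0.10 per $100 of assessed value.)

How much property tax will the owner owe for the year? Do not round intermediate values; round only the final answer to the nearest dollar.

$8,722

Assessed value = $964,200 × 0.236 = $227,551.2
Taxable value = $227,551.2 − $25,000 = $202,551.2
Elkhorn County: $202,551.2 × 0.0047 = $951.99064
City of Bellmead: $202,551.2 × 0.01165 = $2,359.72148
Larchfield Township: $202,551.2 × 0.00152 = $307.877824
Maribel Unified SD: $202,551.2 × 0.02519 = $5,102.264728
Total = $8,721.854672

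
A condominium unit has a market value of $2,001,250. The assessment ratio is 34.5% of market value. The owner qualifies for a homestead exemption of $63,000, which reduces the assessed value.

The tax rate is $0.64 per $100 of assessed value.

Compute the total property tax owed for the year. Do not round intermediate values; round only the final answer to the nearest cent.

Assessed value = $2,001,250 × 0.345 = $690,431.25
Taxable value = $690,431.25 − $63,000 = $627,431.25
Tax = $627,431.25 × 0.0064 = $4,015.56

$4,015.56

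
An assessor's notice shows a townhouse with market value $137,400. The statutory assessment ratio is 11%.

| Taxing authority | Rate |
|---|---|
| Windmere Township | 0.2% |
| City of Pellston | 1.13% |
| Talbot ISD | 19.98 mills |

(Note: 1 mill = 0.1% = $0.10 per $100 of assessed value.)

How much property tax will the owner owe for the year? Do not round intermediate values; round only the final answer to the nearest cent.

$502.99

Assessed value = $137,400 × 0.11 = $15,114
Windmere Township: $15,114 × 0.002 = $30.228
City of Pellston: $15,114 × 0.0113 = $170.7882
Talbot ISD: $15,114 × 0.01998 = $301.97772
Total = $502.99392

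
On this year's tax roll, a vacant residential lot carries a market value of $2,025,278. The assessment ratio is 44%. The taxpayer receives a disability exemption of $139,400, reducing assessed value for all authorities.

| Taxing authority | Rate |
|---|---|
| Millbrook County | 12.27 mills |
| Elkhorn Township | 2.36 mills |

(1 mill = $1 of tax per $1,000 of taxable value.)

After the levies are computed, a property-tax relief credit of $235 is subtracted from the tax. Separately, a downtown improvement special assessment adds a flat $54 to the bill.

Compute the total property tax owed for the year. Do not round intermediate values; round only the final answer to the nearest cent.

$10,816.70

Assessed value = $2,025,278 × 0.44 = $891,122.32
Taxable value = $891,122.32 − $139,400 = $751,722.32
Millbrook County: $751,722.32 × 0.01227 = $9,223.6328664
Elkhorn Township: $751,722.32 × 0.00236 = $1,774.0646752
Levies subtotal = $10,997.6975416
After credit = $10,997.6975416 − $235 = $10,762.6975416
Total = $10,762.6975416 + $54 = $10,816.6975416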